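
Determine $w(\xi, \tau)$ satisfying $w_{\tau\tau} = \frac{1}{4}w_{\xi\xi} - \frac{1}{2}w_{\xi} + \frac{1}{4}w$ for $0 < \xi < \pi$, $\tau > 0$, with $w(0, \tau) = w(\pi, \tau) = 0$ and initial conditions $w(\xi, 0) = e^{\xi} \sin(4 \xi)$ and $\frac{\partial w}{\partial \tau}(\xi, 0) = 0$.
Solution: Substitute $w = e^{\xi}u$.
Then $w_{\xi} = e^{\xi}(u_{\xi} + u)$, $w_{\xi\xi} = e^{\xi}(u_{\xi\xi} + 2u_{\xi} + u)$, $w_{\tau\tau} = e^{\xi}u_{\tau\tau}$; substituting and dividing by $e^{\xi}$, the lower-order terms cancel: $u_{\tau\tau} = \frac{1}{4}u_{\xi\xi}$ (standard wave equation).
Data for $u$: $u(\xi,0) = e^{-\xi}w(\xi,0) = \sin(4 \xi)$; $u_{\tau}(\xi,0) = e^{-\xi}w_{\tau}(\xi,0) = 0$. The boundary conditions carry over: $u(0,\tau) = u(\pi,\tau) = 0$.
Separating variables: $u = \sum [A_n \cos(\omega_n \tau) + B_n \sin(\omega_n \tau)] \sin(n\xi)$, $\omega_n = n/2$. From ICs: $A_4=1$.
So $u(\xi,\tau) = \sin(4 \xi) \cos(2 \tau)$, and $w(\xi,\tau) = e^{\xi}u(\xi,\tau)$.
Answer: $w(\xi, \tau) = e^{\xi} \sin(4 \xi) \cos(2 \tau)$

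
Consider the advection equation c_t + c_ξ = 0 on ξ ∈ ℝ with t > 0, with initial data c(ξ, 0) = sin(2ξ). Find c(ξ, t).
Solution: By method of characteristics (waves move right with speed 1):
Along characteristics ξ - t = const, c is constant, so c(ξ,t) = f(ξ - t) with f = c(·, 0).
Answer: c(ξ, t) = -sin(2t - 2ξ)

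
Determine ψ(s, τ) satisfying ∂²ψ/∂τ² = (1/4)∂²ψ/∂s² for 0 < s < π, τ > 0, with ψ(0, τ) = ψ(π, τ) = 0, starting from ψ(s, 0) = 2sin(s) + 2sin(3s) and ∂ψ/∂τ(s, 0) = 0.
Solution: Using separation of variables ψ = X(s)T(τ):
Eigenfunctions: sin(ns), n = 1, 2, 3, ...
General solution: ψ(s, τ) = Σ [A_n cos(n τ/2) + B_n sin(n τ/2)] sin(ns)
From ψ(s,0) = 2sin(s) + 2sin(3s): A_1=2, A_3=2. From ψ_τ(s,0) = 0: all B_n = 0.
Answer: ψ(s, τ) = 2sin(s)cos(τ/2) + 2sin(3s)cos(3τ/2)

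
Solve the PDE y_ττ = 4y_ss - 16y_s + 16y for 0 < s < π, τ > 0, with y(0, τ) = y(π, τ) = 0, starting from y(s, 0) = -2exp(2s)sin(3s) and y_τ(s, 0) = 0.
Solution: Substitute y = exp(2s)u, i.e. u = exp(-2s)y.
By the product rule, y_s = exp(2s)(u_s + 2u), y_ss = exp(2s)(u_ss + 4u_s + 4u), y_ττ = exp(2s)u_ττ.
Substituting into the PDE and dividing by exp(2s): u_ττ = 4(u_ss + 4u_s + 4u) - 16(u_s + 2u) + 16u.
The lower-order terms cancel, leaving the standard wave equation u_ττ = 4u_ss.
Initial data for u: u(s,0) = exp(-2s)y(s,0) = -2sin(3s); u_τ(s,0) = exp(-2s)y_τ(s,0) = 0. The boundary conditions carry over: u(0,τ) = u(π,τ) = 0.
Solve for u:
  Using separation of variables u = X(s)T(τ):
  Eigenfunctions: sin(ns), n = 1, 2, 3, ...
  General solution: u(s, τ) = Σ [A_n cos(2n τ) + B_n sin(2n τ)] sin(ns)
  From u(s,0) = -2sin(3s): A_3=-2. From u_τ(s,0) = 0: all B_n = 0.
Hence u(s,τ) = -2sin(3s)cos(6τ).
Transform back: y(s,τ) = exp(2s)u(s,τ).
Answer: y(s, τ) = -2exp(2s)sin(3s)cos(6τ)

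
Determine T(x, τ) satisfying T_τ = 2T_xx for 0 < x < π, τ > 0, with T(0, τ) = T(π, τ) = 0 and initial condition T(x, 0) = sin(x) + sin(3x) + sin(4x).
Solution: Using separation of variables T = X(x)G(τ):
Eigenfunctions: sin(nx), n = 1, 2, 3, ...
General solution: T(x, τ) = Σ c_n sin(nx) exp(-2n² τ)
Matching T(x,0) = sin(x) + sin(3x) + sin(4x) term by term: c_1=1, c_3=1, c_4=1.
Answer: T(x, τ) = exp(-2τ)sin(x) + exp(-18τ)sin(3x) + exp(-32τ)sin(4x)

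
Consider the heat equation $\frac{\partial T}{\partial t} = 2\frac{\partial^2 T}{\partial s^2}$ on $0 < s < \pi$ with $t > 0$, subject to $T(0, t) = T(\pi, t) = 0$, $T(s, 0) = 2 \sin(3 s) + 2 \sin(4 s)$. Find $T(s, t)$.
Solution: Separating variables: $T = \sum c_n e^{-2n^2t} \sin(ns)$. From $T(s,0) = 2 \sin(3 s) + 2 \sin(4 s)$: $c_3=2, c_4=2$.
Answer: $T(s, t) = 2 e^{-18 t} \sin(3 s) + 2 e^{-32 t} \sin(4 s)$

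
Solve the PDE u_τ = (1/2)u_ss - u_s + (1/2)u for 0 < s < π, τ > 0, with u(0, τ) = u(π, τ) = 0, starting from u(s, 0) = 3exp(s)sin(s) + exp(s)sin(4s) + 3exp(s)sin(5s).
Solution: Substitute u = exp(s)w, i.e. w = exp(-s)u.
By the product rule, u_s = exp(s)(w_s + w), u_ss = exp(s)(w_ss + 2w_s + w), u_τ = exp(s)w_τ.
Substituting into the PDE and dividing by exp(s): w_τ = (1/2)(w_ss + 2w_s + w) - (w_s + w) + (1/2)w.
The lower-order terms cancel, leaving the standard heat equation w_τ = (1/2)w_ss.
Initial data for w: w(s,0) = exp(-s)u(s,0) = 3sin(s) + sin(4s) + 3sin(5s). The boundary conditions carry over: w(0,τ) = w(π,τ) = 0.
Solve for w:
  Using separation of variables w = X(s)T(τ):
  Eigenfunctions: sin(ns), n = 1, 2, 3, ...
  General solution: w(s, τ) = Σ c_n sin(ns) exp(-n² τ/2)
  Matching w(s,0) = 3sin(s) + sin(4s) + 3sin(5s) term by term: c_1=3, c_4=1, c_5=3.
Hence w(s,τ) = exp(-8τ)sin(4s) + 3exp(-τ/2)sin(s) + 3exp(-25τ/2)sin(5s).
Transform back: u(s,τ) = exp(s)w(s,τ).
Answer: u(s, τ) = exp(s)exp(-8τ)sin(4s) + 3exp(s)exp(-τ/2)sin(s) + 3exp(s)exp(-25τ/2)sin(5s)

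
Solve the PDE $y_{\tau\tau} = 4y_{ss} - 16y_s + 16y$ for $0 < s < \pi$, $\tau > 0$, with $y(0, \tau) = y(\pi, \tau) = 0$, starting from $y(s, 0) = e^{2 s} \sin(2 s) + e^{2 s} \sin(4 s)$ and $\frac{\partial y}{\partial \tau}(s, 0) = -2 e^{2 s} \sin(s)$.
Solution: Substitute $y = e^{2s}u$, i.e. $u = e^{-2s}y$.
By the product rule, $y_s = e^{2s}(u_s + 2u)$, $y_{ss} = e^{2s}(u_{ss} + 4u_s + 4u)$, $y_{\tau\tau} = e^{2s}u_{\tau\tau}$.
Substituting into the PDE and dividing by $e^{2s}$: $u_{\tau\tau} = 4(u_{ss} + 4u_s + 4u) - 16(u_s + 2u) + 16u$.
The lower-order terms cancel, leaving the standard wave equation $u_{\tau\tau} = 4u_{ss}$.
Initial data for $u$: $u(s,0) = e^{-2s}y(s,0) = \sin(2 s) + \sin(4 s)$; $u_{\tau}(s,0) = e^{-2s}y_{\tau}(s,0) = -2 \sin(s)$. The boundary conditions carry over: $u(0,\tau) = u(\pi,\tau) = 0$.
Solve for $u$:
  Using separation of variables $u = X(s)T(\tau)$:
  Eigenfunctions: $\sin(ns)$, $n = 1, 2, 3, \ldots$
  General solution: $u(s, \tau) = \sum [A_n \cos(2n \tau) + B_n \sin(2n \tau)] \sin(ns)$
  From $u(s,0) = \sin(2 s) + \sin(4 s)$: $A_2=1, A_4=1$. From $u_{\tau}(s,0) = -2 \sin(s)$, using $u_{\tau}(s,0) = \sum \omega_n B_n \sin(ns)$ with $\omega_n = 2n$: $B_1 = (-2)/2 = -1$.
Hence $u(s,\tau) = - \sin(s) \sin(2 \tau) + \sin(2 s) \cos(4 \tau) + \sin(4 s) \cos(8 \tau)$.
Transform back: $y(s,\tau) = e^{2s}u(s,\tau)$.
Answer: $y(s, \tau) = - e^{2 s} \sin(2 \tau) \sin(s) + e^{2 s} \sin(2 s) \cos(4 \tau) + e^{2 s} \sin(4 s) \cos(8 \tau)$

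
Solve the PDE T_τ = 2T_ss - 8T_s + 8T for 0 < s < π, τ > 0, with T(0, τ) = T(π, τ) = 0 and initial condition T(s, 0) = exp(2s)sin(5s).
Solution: Substitute T = exp(2s)u, i.e. u = exp(-2s)T.
By the product rule, T_s = exp(2s)(u_s + 2u), T_ss = exp(2s)(u_ss + 4u_s + 4u), T_τ = exp(2s)u_τ.
Substituting into the PDE and dividing by exp(2s): u_τ = 2(u_ss + 4u_s + 4u) - 8(u_s + 2u) + 8u.
The lower-order terms cancel, leaving the standard heat equation u_τ = 2u_ss.
Initial data for u: u(s,0) = exp(-2s)T(s,0) = sin(5s). The boundary conditions carry over: u(0,τ) = u(π,τ) = 0.
Solve for u:
  Using separation of variables u = X(s)G(τ):
  Eigenfunctions: sin(ns), n = 1, 2, 3, ...
  General solution: u(s, τ) = Σ c_n sin(ns) exp(-2n² τ)
  Matching u(s,0) = sin(5s) term by term: c_5=1.
Hence u(s,τ) = exp(-50τ)sin(5s).
Transform back: T(s,τ) = exp(2s)u(s,τ).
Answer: T(s, τ) = exp(2s)exp(-50τ)sin(5s)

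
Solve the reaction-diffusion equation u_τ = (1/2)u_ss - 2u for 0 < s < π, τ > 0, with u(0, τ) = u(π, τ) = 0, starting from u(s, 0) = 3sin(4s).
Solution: Substitute u = exp(-2τ)w, i.e. w = exp(2τ)u.
By the product rule, u_τ = exp(-2τ)(w_τ - 2w), u_ss = exp(-2τ)w_ss.
Substituting into the PDE and dividing by exp(-2τ): w_τ - 2w = (1/2)w_ss - 2w.
The lower-order terms cancel, leaving the standard heat equation w_τ = (1/2)w_ss.
Initial data for w: w(s,0) = u(s,0) = 3sin(4s). The boundary conditions carry over: w(0,τ) = w(π,τ) = 0.
Solve for w:
  Using separation of variables w = X(s)T(τ):
  Eigenfunctions: sin(ns), n = 1, 2, 3, ...
  General solution: w(s, τ) = Σ c_n sin(ns) exp(-n² τ/2)
  Matching w(s,0) = 3sin(4s) term by term: c_4=3.
Hence w(s,τ) = 3exp(-8τ)sin(4s).
Transform back: u(s,τ) = exp(-2τ)w(s,τ).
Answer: u(s, τ) = 3exp(-10τ)sin(4s)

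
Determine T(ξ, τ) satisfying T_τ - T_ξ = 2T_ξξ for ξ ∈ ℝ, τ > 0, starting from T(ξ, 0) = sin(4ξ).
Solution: Moving frame: η = ξ + τ, σ = τ, T = u(η,σ), so T_τ = u_σ + u_η and T_ξξ = u_ηη.
Hence T_τ - T_ξ = u_σ and the PDE becomes the heat equation u_σ = 2u_ηη on η ∈ ℝ.
Initial data: u(η,0) = T(η,0) = sin(4η). Each mode sin(nη) decays as exp(-2n²σ) on ℝ, so u(η,σ) = Σ c_n exp(-2n²σ) sin(nη) with c_4=1: u(η,σ) = exp(-32σ)sin(4η).
Substituting back: T(ξ,τ) = u(ξ + τ, τ).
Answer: T(ξ, τ) = exp(-32τ)sin(4ξ + 4τ)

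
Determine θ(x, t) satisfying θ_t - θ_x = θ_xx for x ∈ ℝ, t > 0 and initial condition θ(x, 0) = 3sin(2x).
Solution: Change to a moving frame: let η = x + t, σ = t and write θ(x,t) = u(η,σ).
By the chain rule θ_t = u_σ + u_η, θ_x = u_η, θ_xx = u_ηη.
Then θ_t - θ_x = u_σ: the advection term cancels and the PDE becomes the heat equation u_σ = u_ηη on η ∈ ℝ.
Initial data: u(η,0) = θ(η,0) = 3sin(2η).
On η ∈ ℝ each mode satisfies (sin(nη))″ = -n² sin(nη), so exp(-n²σ) sin(nη) solves the heat equation; by superposition u(η,σ) = Σ c_n exp(-n²σ) sin(nη).
Reading off the coefficients: c_2=3, so u(η,σ) = 3exp(-4σ)sin(2η).
Substituting back η = x + t, σ = t: θ(x,t) = u(x + t, t).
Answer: θ(x, t) = 3exp(-4t)sin(2t + 2x)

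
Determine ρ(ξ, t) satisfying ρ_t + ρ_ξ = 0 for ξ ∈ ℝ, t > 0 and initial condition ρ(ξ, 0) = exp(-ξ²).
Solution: By characteristics (dξ/dt = 1), ρ(ξ,t) = f(ξ - t) with f = ρ(·, 0).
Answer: ρ(ξ, t) = exp(-(-t + ξ)²)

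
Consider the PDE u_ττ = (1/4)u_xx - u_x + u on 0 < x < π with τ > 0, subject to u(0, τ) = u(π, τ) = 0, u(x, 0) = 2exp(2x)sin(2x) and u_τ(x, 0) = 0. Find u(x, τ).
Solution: Substitute u = exp(2x)w.
Then u_x = exp(2x)(w_x + 2w), u_xx = exp(2x)(w_xx + 4w_x + 4w), u_ττ = exp(2x)w_ττ; substituting and dividing by exp(2x), the lower-order terms cancel: w_ττ = (1/4)w_xx (standard wave equation).
Data for w: w(x,0) = exp(-2x)u(x,0) = 2sin(2x); w_τ(x,0) = exp(-2x)u_τ(x,0) = 0. The boundary conditions carry over: w(0,τ) = w(π,τ) = 0.
Separating variables: w = Σ [A_n cos(ω_n τ) + B_n sin(ω_n τ)] sin(nx), ω_n = n/2. From ICs: A_2=2.
So w(x,τ) = 2sin(2x)cos(τ), and u(x,τ) = exp(2x)w(x,τ).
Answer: u(x, τ) = 2exp(2x)sin(2x)cos(τ)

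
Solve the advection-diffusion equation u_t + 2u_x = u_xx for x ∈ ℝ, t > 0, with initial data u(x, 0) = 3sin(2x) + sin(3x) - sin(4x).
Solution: Change to a moving frame: let η = x - 2t, σ = t and write u(x,t) = w(η,σ).
By the chain rule u_t = w_σ - 2w_η, u_x = w_η, u_xx = w_ηη.
Then u_t + 2u_x = w_σ: the advection term cancels and the PDE becomes the heat equation w_σ = w_ηη on η ∈ ℝ.
Initial data: w(η,0) = u(η,0) = 3sin(2η) + sin(3η) - sin(4η).
On η ∈ ℝ each mode satisfies (sin(nη))″ = -n² sin(nη), so exp(-n²σ) sin(nη) solves the heat equation; by superposition w(η,σ) = Σ c_n exp(-n²σ) sin(nη).
Reading off the coefficients: c_2=3, c_3=1, c_4=-1, so w(η,σ) = 3exp(-4σ)sin(2η) + exp(-9σ)sin(3η) - exp(-16σ)sin(4η).
Substituting back η = x - 2t, σ = t: u(x,t) = w(x - 2t, t).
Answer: u(x, t) = -3exp(-4t)sin(4t - 2x) - exp(-9t)sin(6t - 3x) + exp(-16t)sin(8t - 4x)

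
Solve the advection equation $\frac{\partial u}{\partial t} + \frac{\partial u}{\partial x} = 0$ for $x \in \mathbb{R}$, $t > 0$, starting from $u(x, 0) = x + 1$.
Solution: By characteristics ($dx/dt = 1$), $u(x,t) = f(x - t)$ with $f = u( \cdot , 0)$.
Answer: $u(x, t) = - t + x + 1$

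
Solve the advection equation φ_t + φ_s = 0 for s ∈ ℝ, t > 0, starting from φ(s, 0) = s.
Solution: By method of characteristics (waves move right with speed 1):
Along characteristics s - t = const, φ is constant, so φ(s,t) = f(s - t) with f = φ(·, 0).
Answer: φ(s, t) = s - t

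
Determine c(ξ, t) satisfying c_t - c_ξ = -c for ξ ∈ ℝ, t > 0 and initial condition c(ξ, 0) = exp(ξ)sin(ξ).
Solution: Substitute c = exp(ξ)u, i.e. u = exp(-ξ)c.
By the product rule, c_ξ = exp(ξ)(u_ξ + u), c_t = exp(ξ)u_t.
Substituting into the PDE and dividing by exp(ξ): u_t - (u_ξ + u) = -u.
The lower-order terms cancel, leaving the standard advection equation u_t - u_ξ = 0.
Initial data for u: u(ξ,0) = exp(-ξ)c(ξ,0) = sin(ξ).
Solve for u:
  By method of characteristics (waves move left with speed 1):
  Along characteristics ξ + t = const, u is constant, so u(ξ,t) = f(ξ + t) with f = u(·, 0).
Hence u(ξ,t) = sin(t + ξ).
Transform back: c(ξ,t) = exp(ξ)u(ξ,t).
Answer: c(ξ, t) = exp(ξ)sin(t + ξ)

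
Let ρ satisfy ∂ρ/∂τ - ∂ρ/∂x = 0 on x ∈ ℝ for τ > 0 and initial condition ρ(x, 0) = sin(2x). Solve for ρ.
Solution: By characteristics (dx/dτ = -1), ρ(x,τ) = f(x + τ) with f = ρ(·, 0).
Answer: ρ(x, τ) = sin(2x + 2τ)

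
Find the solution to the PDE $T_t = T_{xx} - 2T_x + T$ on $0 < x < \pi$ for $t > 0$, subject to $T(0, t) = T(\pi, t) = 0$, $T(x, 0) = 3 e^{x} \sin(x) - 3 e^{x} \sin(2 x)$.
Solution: Substitute $T = e^{x}u$, i.e. $u = e^{-x}T$.
By the product rule, $T_x = e^{x}(u_x + u)$, $T_{xx} = e^{x}(u_{xx} + 2u_x + u)$, $T_t = e^{x}u_t$.
Substituting into the PDE and dividing by $e^{x}$: $u_t = (u_{xx} + 2u_x + u) - 2(u_x + u) + u$.
The lower-order terms cancel, leaving the standard heat equation $u_t = u_{xx}$.
Initial data for $u$: $u(x,0) = e^{-x}T(x,0) = 3 \sin(x) - 3 \sin(2 x)$. The boundary conditions carry over: $u(0,t) = u(\pi,t) = 0$.
Solve for $u$:
  Using separation of variables $u = X(x)G(t)$:
  Eigenfunctions: $\sin(nx)$, $n = 1, 2, 3, \ldots$
  General solution: $u(x, t) = \sum c_n \sin(nx) e^{-n^2 t}$
  Matching $u(x,0) = 3 \sin(x) - 3 \sin(2 x)$ term by term: $c_1=3, c_2=-3$.
Hence $u(x,t) = 3 e^{-t} \sin(x) - 3 e^{-4 t} \sin(2 x)$.
Transform back: $T(x,t) = e^{x}u(x,t)$.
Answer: $T(x, t) = 3 e^{-t} e^{x} \sin(x) - 3 e^{-4 t} e^{x} \sin(2 x)$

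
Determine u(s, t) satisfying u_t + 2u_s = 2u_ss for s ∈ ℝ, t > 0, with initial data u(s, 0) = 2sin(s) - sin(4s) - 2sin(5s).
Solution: Moving frame: η = s - 2t, σ = t, u = w(η,σ), so u_t = w_σ - 2w_η and u_ss = w_ηη.
Hence u_t + 2u_s = w_σ and the PDE becomes the heat equation w_σ = 2w_ηη on η ∈ ℝ.
Initial data: w(η,0) = u(η,0) = 2sin(η) - sin(4η) - 2sin(5η). Each mode sin(nη) decays as exp(-2n²σ) on ℝ, so w(η,σ) = Σ c_n exp(-2n²σ) sin(nη) with c_1=2, c_4=-1, c_5=-2: w(η,σ) = 2exp(-2σ)sin(η) - exp(-32σ)sin(4η) - 2exp(-50σ)sin(5η).
Substituting back: u(s,t) = w(s - 2t, t).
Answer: u(s, t) = 2exp(-2t)sin(s - 2t) - exp(-32t)sin(4s - 8t) - 2exp(-50t)sin(5s - 10t)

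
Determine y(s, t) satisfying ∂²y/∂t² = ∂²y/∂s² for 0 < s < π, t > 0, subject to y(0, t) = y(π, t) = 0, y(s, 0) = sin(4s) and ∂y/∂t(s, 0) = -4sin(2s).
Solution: Separating variables: y = Σ [A_n cos(ω_n t) + B_n sin(ω_n t)] sin(ns), ω_n = n. From ICs (B_n = velocity coefficient / ω_n): A_4=1, B_2=-2.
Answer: y(s, t) = -2sin(2s)sin(2t) + sin(4s)cos(4t)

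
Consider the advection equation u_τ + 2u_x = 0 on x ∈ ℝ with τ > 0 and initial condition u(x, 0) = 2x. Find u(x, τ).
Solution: By characteristics (dx/dτ = 2), u(x,τ) = f(x - 2τ) with f = u(·, 0).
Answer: u(x, τ) = 2x - 4τ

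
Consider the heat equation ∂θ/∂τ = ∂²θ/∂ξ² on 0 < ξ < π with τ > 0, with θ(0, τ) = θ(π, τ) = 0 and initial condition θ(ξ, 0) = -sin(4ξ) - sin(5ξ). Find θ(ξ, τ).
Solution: Using separation of variables θ = X(ξ)G(τ):
Eigenfunctions: sin(nξ), n = 1, 2, 3, ...
General solution: θ(ξ, τ) = Σ c_n sin(nξ) exp(-n² τ)
Matching θ(ξ,0) = -sin(4ξ) - sin(5ξ) term by term: c_4=-1, c_5=-1.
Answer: θ(ξ, τ) = -exp(-16τ)sin(4ξ) - exp(-25τ)sin(5ξ)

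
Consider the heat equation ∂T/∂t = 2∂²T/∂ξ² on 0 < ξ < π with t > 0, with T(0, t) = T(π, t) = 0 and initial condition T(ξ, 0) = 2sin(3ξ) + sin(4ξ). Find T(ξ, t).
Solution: Separating variables: T = Σ c_n exp(-2n²t) sin(nξ). From T(ξ,0) = 2sin(3ξ) + sin(4ξ): c_3=2, c_4=1.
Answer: T(ξ, t) = 2exp(-18t)sin(3ξ) + exp(-32t)sin(4ξ)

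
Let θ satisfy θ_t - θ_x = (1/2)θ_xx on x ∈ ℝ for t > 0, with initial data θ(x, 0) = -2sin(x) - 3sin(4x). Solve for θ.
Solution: Change to a moving frame: let η = x + t, σ = t and write θ(x,t) = u(η,σ).
By the chain rule θ_t = u_σ + u_η, θ_x = u_η, θ_xx = u_ηη.
Then θ_t - θ_x = u_σ: the advection term cancels and the PDE becomes the heat equation u_σ = (1/2)u_ηη on η ∈ ℝ.
Initial data: u(η,0) = θ(η,0) = -2sin(η) - 3sin(4η).
On η ∈ ℝ each mode satisfies (sin(nη))″ = -n² sin(nη), so exp(-n²σ/2) sin(nη) solves the heat equation; by superposition u(η,σ) = Σ c_n exp(-n²σ/2) sin(nη).
Reading off the coefficients: c_1=-2, c_4=-3, so u(η,σ) = -3exp(-8σ)sin(4η) - 2exp(-σ/2)sin(η).
Substituting back η = x + t, σ = t: θ(x,t) = u(x + t, t).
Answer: θ(x, t) = -3exp(-8t)sin(4t + 4x) - 2exp(-t/2)sin(t + x)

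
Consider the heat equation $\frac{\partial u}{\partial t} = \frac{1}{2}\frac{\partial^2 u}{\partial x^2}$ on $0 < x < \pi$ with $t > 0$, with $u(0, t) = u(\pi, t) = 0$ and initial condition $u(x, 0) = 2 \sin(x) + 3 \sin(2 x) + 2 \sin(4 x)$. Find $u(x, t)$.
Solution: Using separation of variables $u = X(x)T(t)$:
Eigenfunctions: $\sin(nx)$, $n = 1, 2, 3, \ldots$
General solution: $u(x, t) = \sum c_n \sin(nx) e^{-n^2 t/2}$
Matching $u(x,0) = 2 \sin(x) + 3 \sin(2 x) + 2 \sin(4 x)$ term by term: $c_1=2, c_2=3, c_4=2$.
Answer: $u(x, t) = 3 e^{-2 t} \sin(2 x) + 2 e^{-8 t} \sin(4 x) + 2 e^{-t/2} \sin(x)$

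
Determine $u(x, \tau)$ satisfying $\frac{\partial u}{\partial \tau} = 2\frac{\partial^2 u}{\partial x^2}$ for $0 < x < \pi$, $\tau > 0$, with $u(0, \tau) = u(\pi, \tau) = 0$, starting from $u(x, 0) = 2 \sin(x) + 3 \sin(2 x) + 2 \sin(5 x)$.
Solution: Using separation of variables $u = X(x)T(\tau)$:
Eigenfunctions: $\sin(nx)$, $n = 1, 2, 3, \ldots$
General solution: $u(x, \tau) = \sum c_n \sin(nx) e^{-2n^2 \tau}$
Matching $u(x,0) = 2 \sin(x) + 3 \sin(2 x) + 2 \sin(5 x)$ term by term: $c_1=2, c_2=3, c_5=2$.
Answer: $u(x, \tau) = 2 e^{-2 \tau} \sin(x) + 3 e^{-8 \tau} \sin(2 x) + 2 e^{-50 \tau} \sin(5 x)$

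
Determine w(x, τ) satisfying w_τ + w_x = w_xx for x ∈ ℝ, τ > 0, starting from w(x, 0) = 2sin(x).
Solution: Moving frame: η = x - τ, σ = τ, w = u(η,σ), so w_τ = u_σ - u_η and w_xx = u_ηη.
Hence w_τ + w_x = u_σ and the PDE becomes the heat equation u_σ = u_ηη on η ∈ ℝ.
Initial data: u(η,0) = w(η,0) = 2sin(η). Each mode sin(nη) decays as exp(-n²σ) on ℝ, so u(η,σ) = Σ c_n exp(-n²σ) sin(nη) with c_1=2: u(η,σ) = 2exp(-σ)sin(η).
Substituting back: w(x,τ) = u(x - τ, τ).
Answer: w(x, τ) = 2exp(-τ)sin(x - τ)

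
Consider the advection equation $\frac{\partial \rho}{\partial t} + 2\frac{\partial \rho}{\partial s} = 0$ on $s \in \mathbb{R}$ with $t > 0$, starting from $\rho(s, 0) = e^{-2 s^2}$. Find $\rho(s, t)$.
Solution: By characteristics ($ds/dt = 2$), $\rho(s,t) = f(s - 2t)$ with $f = \rho( \cdot , 0)$.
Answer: $\rho(s, t) = e^{-2 (s - 2 t)^2}$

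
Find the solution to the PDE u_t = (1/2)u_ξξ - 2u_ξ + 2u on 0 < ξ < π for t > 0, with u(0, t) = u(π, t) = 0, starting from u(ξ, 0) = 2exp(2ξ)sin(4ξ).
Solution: Substitute u = exp(2ξ)w.
Then u_ξ = exp(2ξ)(w_ξ + 2w), u_ξξ = exp(2ξ)(w_ξξ + 4w_ξ + 4w), u_t = exp(2ξ)w_t; substituting and dividing by exp(2ξ), the lower-order terms cancel: w_t = (1/2)w_ξξ (standard heat equation).
Data for w: w(ξ,0) = exp(-2ξ)u(ξ,0) = 2sin(4ξ). The boundary conditions carry over: w(0,t) = w(π,t) = 0.
Separating variables: w = Σ c_n exp(-n²t/2) sin(nξ). From w(ξ,0) = 2sin(4ξ): c_4=2.
So w(ξ,t) = 2exp(-8t)sin(4ξ), and u(ξ,t) = exp(2ξ)w(ξ,t).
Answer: u(ξ, t) = 2exp(-8t)exp(2ξ)sin(4ξ)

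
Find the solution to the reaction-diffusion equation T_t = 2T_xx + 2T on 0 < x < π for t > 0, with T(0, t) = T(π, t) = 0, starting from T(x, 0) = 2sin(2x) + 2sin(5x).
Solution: Substitute T = exp(2t)u.
Then T_t = exp(2t)(u_t + 2u), T_xx = exp(2t)u_xx; substituting and dividing by exp(2t), the lower-order terms cancel: u_t = 2u_xx (standard heat equation).
Data for u: u(x,0) = T(x,0) = 2sin(2x) + 2sin(5x). The boundary conditions carry over: u(0,t) = u(π,t) = 0.
Separating variables: u = Σ c_n exp(-2n²t) sin(nx). From u(x,0) = 2sin(2x) + 2sin(5x): c_2=2, c_5=2.
So u(x,t) = 2exp(-8t)sin(2x) + 2exp(-50t)sin(5x), and T(x,t) = exp(2t)u(x,t).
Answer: T(x, t) = 2exp(-6t)sin(2x) + 2exp(-48t)sin(5x)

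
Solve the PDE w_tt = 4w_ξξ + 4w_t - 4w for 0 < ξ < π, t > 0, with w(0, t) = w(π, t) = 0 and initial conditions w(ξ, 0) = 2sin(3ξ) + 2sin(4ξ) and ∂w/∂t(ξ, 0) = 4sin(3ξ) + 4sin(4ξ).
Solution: Substitute w = exp(2t)u.
Then w_t = exp(2t)(u_t + 2u), w_tt = exp(2t)(u_tt + 4u_t + 4u), w_ξξ = exp(2t)u_ξξ; substituting and dividing by exp(2t), the lower-order terms cancel: u_tt = 4u_ξξ (standard wave equation).
Data for u: u(ξ,0) = w(ξ,0) = 2sin(3ξ) + 2sin(4ξ); u_t(ξ,0) = w_t(ξ,0) - 2w(ξ,0) = 0. The boundary conditions carry over: u(0,t) = u(π,t) = 0.
Separating variables: u = Σ [A_n cos(ω_n t) + B_n sin(ω_n t)] sin(nξ), ω_n = 2n. From ICs: A_3=2, A_4=2.
So u(ξ,t) = 2sin(3ξ)cos(6t) + 2sin(4ξ)cos(8t), and w(ξ,t) = exp(2t)u(ξ,t).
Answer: w(ξ, t) = 2exp(2t)sin(3ξ)cos(6t) + 2exp(2t)sin(4ξ)cos(8t)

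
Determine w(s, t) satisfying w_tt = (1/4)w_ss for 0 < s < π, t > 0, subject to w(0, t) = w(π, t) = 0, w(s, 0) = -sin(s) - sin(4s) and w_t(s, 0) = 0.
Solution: Separating variables: w = Σ [A_n cos(ω_n t) + B_n sin(ω_n t)] sin(ns), ω_n = n/2. From ICs: A_1=-1, A_4=-1.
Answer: w(s, t) = -sin(s)cos(t/2) - sin(4s)cos(2t)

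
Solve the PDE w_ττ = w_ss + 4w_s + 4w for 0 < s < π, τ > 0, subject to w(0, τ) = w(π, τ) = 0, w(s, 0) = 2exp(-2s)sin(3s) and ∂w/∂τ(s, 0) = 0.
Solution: Substitute w = exp(-2s)u, i.e. u = exp(2s)w.
By the product rule, w_s = exp(-2s)(u_s - 2u), w_ss = exp(-2s)(u_ss - 4u_s + 4u), w_ττ = exp(-2s)u_ττ.
Substituting into the PDE and dividing by exp(-2s): u_ττ = (u_ss - 4u_s + 4u) + 4(u_s - 2u) + 4u.
The lower-order terms cancel, leaving the standard wave equation u_ττ = u_ss.
Initial data for u: u(s,0) = exp(2s)w(s,0) = 2sin(3s); u_τ(s,0) = exp(2s)w_τ(s,0) = 0. The boundary conditions carry over: u(0,τ) = u(π,τ) = 0.
Solve for u:
  Using separation of variables u = X(s)T(τ):
  Eigenfunctions: sin(ns), n = 1, 2, 3, ...
  General solution: u(s, τ) = Σ [A_n cos(n τ) + B_n sin(n τ)] sin(ns)
  From u(s,0) = 2sin(3s): A_3=2. From u_τ(s,0) = 0: all B_n = 0.
Hence u(s,τ) = 2sin(3s)cos(3τ).
Transform back: w(s,τ) = exp(-2s)u(s,τ).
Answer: w(s, τ) = 2exp(-2s)sin(3s)cos(3τ)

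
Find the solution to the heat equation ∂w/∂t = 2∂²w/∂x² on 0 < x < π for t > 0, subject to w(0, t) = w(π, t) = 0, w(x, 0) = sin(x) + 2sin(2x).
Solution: Separating variables: w = Σ c_n exp(-2n²t) sin(nx). From w(x,0) = sin(x) + 2sin(2x): c_1=1, c_2=2.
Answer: w(x, t) = exp(-2t)sin(x) + 2exp(-8t)sin(2x)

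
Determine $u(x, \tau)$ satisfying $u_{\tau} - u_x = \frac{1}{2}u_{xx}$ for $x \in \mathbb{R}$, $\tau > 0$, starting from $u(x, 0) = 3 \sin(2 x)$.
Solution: Moving frame: $\eta = x + \tau$, $\sigma = \tau$, $u = w(\eta,\sigma)$, so $u_{\tau} = w_{\sigma} + w_{\eta}$ and $u_{xx} = w_{\eta\eta}$.
Hence $u_{\tau} - u_x = w_{\sigma}$ and the PDE becomes the heat equation $w_{\sigma} = \frac{1}{2}w_{\eta\eta}$ on $\eta \in \mathbb{R}$.
Initial data: $w(\eta,0) = u(\eta,0) = 3 \sin(2 \eta)$. Each mode $\sin(n\eta)$ decays as $e^{-n^2\sigma/2}$ on $\mathbb{R}$, so $w(\eta,\sigma) = \sum c_n e^{-n^2\sigma/2} \sin(n\eta)$ with $c_2=3$: $w(\eta,\sigma) = 3 e^{-2 \sigma} \sin(2 \eta)$.
Substituting back: $u(x,\tau) = w(x + \tau, \tau)$.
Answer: $u(x, \tau) = 3 e^{-2 \tau} \sin(2 \tau + 2 x)$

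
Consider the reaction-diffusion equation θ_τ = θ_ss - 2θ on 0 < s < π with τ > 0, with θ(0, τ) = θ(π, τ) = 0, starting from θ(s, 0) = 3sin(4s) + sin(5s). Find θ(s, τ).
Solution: Substitute θ = exp(-2τ)u.
Then θ_τ = exp(-2τ)(u_τ - 2u), θ_ss = exp(-2τ)u_ss; substituting and dividing by exp(-2τ), the lower-order terms cancel: u_τ = u_ss (standard heat equation).
Data for u: u(s,0) = θ(s,0) = 3sin(4s) + sin(5s). The boundary conditions carry over: u(0,τ) = u(π,τ) = 0.
Separating variables: u = Σ c_n exp(-n²τ) sin(ns). From u(s,0) = 3sin(4s) + sin(5s): c_4=3, c_5=1.
So u(s,τ) = 3exp(-16τ)sin(4s) + exp(-25τ)sin(5s), and θ(s,τ) = exp(-2τ)u(s,τ).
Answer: θ(s, τ) = 3exp(-18τ)sin(4s) + exp(-27τ)sin(5s)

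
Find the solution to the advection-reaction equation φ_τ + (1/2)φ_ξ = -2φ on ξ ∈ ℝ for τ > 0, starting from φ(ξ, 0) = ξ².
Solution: Substitute φ = exp(-2τ)u.
Then φ_τ = exp(-2τ)(u_τ - 2u), φ_ξ = exp(-2τ)u_ξ; substituting and dividing by exp(-2τ), the lower-order terms cancel: u_τ + (1/2)u_ξ = 0 (standard advection equation).
Data for u: u(ξ,0) = φ(ξ,0) = ξ².
By characteristics (dξ/dτ = 1/2), u(ξ,τ) = f(ξ - (1/2)τ) with f = u(·, 0).
So u(ξ,τ) = ξ² - ξτ + (1/4)τ², and φ(ξ,τ) = exp(-2τ)u(ξ,τ).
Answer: φ(ξ, τ) = ξ²exp(-2τ) - ξτexp(-2τ) + (1/4)τ²exp(-2τ)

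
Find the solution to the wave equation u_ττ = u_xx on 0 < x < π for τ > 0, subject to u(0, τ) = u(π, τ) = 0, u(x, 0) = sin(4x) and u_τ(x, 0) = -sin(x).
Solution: Using separation of variables u = X(x)T(τ):
Eigenfunctions: sin(nx), n = 1, 2, 3, ...
General solution: u(x, τ) = Σ [A_n cos(n τ) + B_n sin(n τ)] sin(nx)
From u(x,0) = sin(4x): A_4=1. From u_τ(x,0) = -sin(x), using u_τ(x,0) = Σ ω_n B_n sin(nx) with ω_n = n: B_1 = (-1)/1 = -1.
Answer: u(x, τ) = -sin(x)sin(τ) + sin(4x)cos(4τ)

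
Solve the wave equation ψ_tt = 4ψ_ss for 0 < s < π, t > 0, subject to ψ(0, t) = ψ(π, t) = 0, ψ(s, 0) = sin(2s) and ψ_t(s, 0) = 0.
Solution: Using separation of variables ψ = X(s)T(t):
Eigenfunctions: sin(ns), n = 1, 2, 3, ...
General solution: ψ(s, t) = Σ [A_n cos(2n t) + B_n sin(2n t)] sin(ns)
From ψ(s,0) = sin(2s): A_2=1. From ψ_t(s,0) = 0: all B_n = 0.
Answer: ψ(s, t) = sin(2s)cos(4t)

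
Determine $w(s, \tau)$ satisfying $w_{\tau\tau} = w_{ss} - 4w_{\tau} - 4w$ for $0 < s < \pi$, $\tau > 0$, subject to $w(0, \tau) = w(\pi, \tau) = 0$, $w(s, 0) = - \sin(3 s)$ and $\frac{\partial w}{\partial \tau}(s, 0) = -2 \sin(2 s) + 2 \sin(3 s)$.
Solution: Substitute $w = e^{-2\tau}u$.
Then $w_{\tau} = e^{-2\tau}(u_{\tau} - 2u)$, $w_{\tau\tau} = e^{-2\tau}(u_{\tau\tau} - 4u_{\tau} + 4u)$, $w_{ss} = e^{-2\tau}u_{ss}$; substituting and dividing by $e^{-2\tau}$, the lower-order terms cancel: $u_{\tau\tau} = u_{ss}$ (standard wave equation).
Data for $u$: $u(s,0) = w(s,0) = - \sin(3 s)$; $u_{\tau}(s,0) = w_{\tau}(s,0) + 2w(s,0) = -2 \sin(2 s)$. The boundary conditions carry over: $u(0,\tau) = u(\pi,\tau) = 0$.
Separating variables: $u = \sum [A_n \cos(\omega_n \tau) + B_n \sin(\omega_n \tau)] \sin(ns)$, $\omega_n = n$. From ICs ($B_n$ = velocity coefficient / $\omega_n$): $A_3=-1, B_2=-1$.
So $u(s,\tau) = - \sin(2 s) \sin(2 \tau) - \sin(3 s) \cos(3 \tau)$, and $w(s,\tau) = e^{-2\tau}u(s,\tau)$.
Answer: $w(s, \tau) = - e^{-2 \tau} \sin(2 \tau) \sin(2 s) -  e^{-2 \tau} \sin(3 s) \cos(3 \tau)$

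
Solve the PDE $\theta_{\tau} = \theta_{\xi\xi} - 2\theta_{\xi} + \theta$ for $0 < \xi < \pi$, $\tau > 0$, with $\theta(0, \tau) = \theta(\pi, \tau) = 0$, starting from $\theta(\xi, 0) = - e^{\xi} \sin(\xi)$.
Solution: Substitute $\theta = e^{\xi}u$.
Then $\theta_{\xi} = e^{\xi}(u_{\xi} + u)$, $\theta_{\xi\xi} = e^{\xi}(u_{\xi\xi} + 2u_{\xi} + u)$, $\theta_{\tau} = e^{\xi}u_{\tau}$; substituting and dividing by $e^{\xi}$, the lower-order terms cancel: $u_{\tau} = u_{\xi\xi}$ (standard heat equation).
Data for $u$: $u(\xi,0) = e^{-\xi}\theta(\xi,0) = - \sin(\xi)$. The boundary conditions carry over: $u(0,\tau) = u(\pi,\tau) = 0$.
Separating variables: $u = \sum c_n e^{-n^2\tau} \sin(n\xi)$. From $u(\xi,0) = - \sin(\xi)$: $c_1=-1$.
So $u(\xi,\tau) = - e^{-\tau} \sin(\xi)$, and $\theta(\xi,\tau) = e^{\xi}u(\xi,\tau)$.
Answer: $\theta(\xi, \tau) = - e^{-\tau} e^{\xi} \sin(\xi)$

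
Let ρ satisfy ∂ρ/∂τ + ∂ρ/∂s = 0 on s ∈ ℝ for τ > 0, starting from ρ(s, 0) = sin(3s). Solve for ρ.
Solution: By method of characteristics (waves move right with speed 1):
Along characteristics s - τ = const, ρ is constant, so ρ(s,τ) = f(s - τ) with f = ρ(·, 0).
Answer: ρ(s, τ) = sin(3s - 3τ)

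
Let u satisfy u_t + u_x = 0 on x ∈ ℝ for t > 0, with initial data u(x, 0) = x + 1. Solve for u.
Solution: By method of characteristics (waves move right with speed 1):
Along characteristics x - t = const, u is constant, so u(x,t) = f(x - t) with f = u(·, 0).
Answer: u(x, t) = -t + x + 1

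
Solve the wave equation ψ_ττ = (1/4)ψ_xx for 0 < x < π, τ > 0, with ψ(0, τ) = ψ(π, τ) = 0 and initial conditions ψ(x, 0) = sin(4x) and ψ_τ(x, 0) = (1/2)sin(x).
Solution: Using separation of variables ψ = X(x)T(τ):
Eigenfunctions: sin(nx), n = 1, 2, 3, ...
General solution: ψ(x, τ) = Σ [A_n cos(n τ/2) + B_n sin(n τ/2)] sin(nx)
From ψ(x,0) = sin(4x): A_4=1. From ψ_τ(x,0) = (1/2)sin(x), using ψ_τ(x,0) = Σ ω_n B_n sin(nx) with ω_n = n/2: B_1 = (1/2)/(1/2) = 1.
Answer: ψ(x, τ) = sin(x)sin(τ/2) + sin(4x)cos(2τ)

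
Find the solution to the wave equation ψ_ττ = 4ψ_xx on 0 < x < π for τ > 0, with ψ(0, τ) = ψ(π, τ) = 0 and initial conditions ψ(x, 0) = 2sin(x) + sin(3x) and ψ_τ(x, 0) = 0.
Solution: Using separation of variables ψ = X(x)T(τ):
Eigenfunctions: sin(nx), n = 1, 2, 3, ...
General solution: ψ(x, τ) = Σ [A_n cos(2n τ) + B_n sin(2n τ)] sin(nx)
From ψ(x,0) = 2sin(x) + sin(3x): A_1=2, A_3=1. From ψ_τ(x,0) = 0: all B_n = 0.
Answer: ψ(x, τ) = 2sin(x)cos(2τ) + sin(3x)cos(6τ)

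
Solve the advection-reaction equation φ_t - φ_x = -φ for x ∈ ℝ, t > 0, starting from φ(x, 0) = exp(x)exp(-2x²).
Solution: Substitute φ = exp(x)u.
Then φ_x = exp(x)(u_x + u), φ_t = exp(x)u_t; substituting and dividing by exp(x), the lower-order terms cancel: u_t - u_x = 0 (standard advection equation).
Data for u: u(x,0) = exp(-x)φ(x,0) = exp(-2x²).
By characteristics (dx/dt = -1), u(x,t) = f(x + t) with f = u(·, 0).
So u(x,t) = exp(-2(t + x)²), and φ(x,t) = exp(x)u(x,t).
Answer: φ(x, t) = exp(x)exp(-2(t + x)²)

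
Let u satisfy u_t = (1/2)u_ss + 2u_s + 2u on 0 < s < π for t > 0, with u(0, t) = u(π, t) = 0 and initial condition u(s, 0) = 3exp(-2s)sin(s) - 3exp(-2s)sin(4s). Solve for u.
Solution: Substitute u = exp(-2s)w, i.e. w = exp(2s)u.
By the product rule, u_s = exp(-2s)(w_s - 2w), u_ss = exp(-2s)(w_ss - 4w_s + 4w), u_t = exp(-2s)w_t.
Substituting into the PDE and dividing by exp(-2s): w_t = (1/2)(w_ss - 4w_s + 4w) + 2(w_s - 2w) + 2w.
The lower-order terms cancel, leaving the standard heat equation w_t = (1/2)w_ss.
Initial data for w: w(s,0) = exp(2s)u(s,0) = 3sin(s) - 3sin(4s). The boundary conditions carry over: w(0,t) = w(π,t) = 0.
Solve for w:
  Using separation of variables w = X(s)T(t):
  Eigenfunctions: sin(ns), n = 1, 2, 3, ...
  General solution: w(s, t) = Σ c_n sin(ns) exp(-n² t/2)
  Matching w(s,0) = 3sin(s) - 3sin(4s) term by term: c_1=3, c_4=-3.
Hence w(s,t) = -3exp(-8t)sin(4s) + 3exp(-t/2)sin(s).
Transform back: u(s,t) = exp(-2s)w(s,t).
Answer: u(s, t) = -3exp(-2s)exp(-8t)sin(4s) + 3exp(-2s)exp(-t/2)sin(s)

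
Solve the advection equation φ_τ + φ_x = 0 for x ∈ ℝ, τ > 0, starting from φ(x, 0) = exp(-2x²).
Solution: By method of characteristics (waves move right with speed 1):
Along characteristics x - τ = const, φ is constant, so φ(x,τ) = f(x - τ) with f = φ(·, 0).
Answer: φ(x, τ) = exp(-2(x - τ)²)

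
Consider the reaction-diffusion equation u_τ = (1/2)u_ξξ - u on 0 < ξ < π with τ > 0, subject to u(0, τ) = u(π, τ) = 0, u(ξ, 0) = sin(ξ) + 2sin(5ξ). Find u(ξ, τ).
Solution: Substitute u = exp(-τ)w, i.e. w = exp(τ)u.
By the product rule, u_τ = exp(-τ)(w_τ - w), u_ξξ = exp(-τ)w_ξξ.
Substituting into the PDE and dividing by exp(-τ): w_τ - w = (1/2)w_ξξ - w.
The lower-order terms cancel, leaving the standard heat equation w_τ = (1/2)w_ξξ.
Initial data for w: w(ξ,0) = u(ξ,0) = sin(ξ) + 2sin(5ξ). The boundary conditions carry over: w(0,τ) = w(π,τ) = 0.
Solve for w:
  Using separation of variables w = X(ξ)T(τ):
  Eigenfunctions: sin(nξ), n = 1, 2, 3, ...
  General solution: w(ξ, τ) = Σ c_n sin(nξ) exp(-n² τ/2)
  Matching w(ξ,0) = sin(ξ) + 2sin(5ξ) term by term: c_1=1, c_5=2.
Hence w(ξ,τ) = exp(-τ/2)sin(ξ) + 2exp(-25τ/2)sin(5ξ).
Transform back: u(ξ,τ) = exp(-τ)w(ξ,τ).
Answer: u(ξ, τ) = exp(-3τ/2)sin(ξ) + 2exp(-27τ/2)sin(5ξ)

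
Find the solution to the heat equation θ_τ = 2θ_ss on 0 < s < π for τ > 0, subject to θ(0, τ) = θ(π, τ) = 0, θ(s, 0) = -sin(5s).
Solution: Separating variables: θ = Σ c_n exp(-2n²τ) sin(ns). From θ(s,0) = -sin(5s): c_5=-1.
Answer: θ(s, τ) = -exp(-50τ)sin(5s)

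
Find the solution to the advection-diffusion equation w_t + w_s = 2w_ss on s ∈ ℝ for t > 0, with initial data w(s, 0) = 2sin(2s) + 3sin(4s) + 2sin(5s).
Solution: Change to a moving frame: let η = s - t, σ = t and write w(s,t) = u(η,σ).
By the chain rule w_t = u_σ - u_η, w_s = u_η, w_ss = u_ηη.
Then w_t + w_s = u_σ: the advection term cancels and the PDE becomes the heat equation u_σ = 2u_ηη on η ∈ ℝ.
Initial data: u(η,0) = w(η,0) = 2sin(2η) + 3sin(4η) + 2sin(5η).
On η ∈ ℝ each mode satisfies (sin(nη))″ = -n² sin(nη), so exp(-2n²σ) sin(nη) solves the heat equation; by superposition u(η,σ) = Σ c_n exp(-2n²σ) sin(nη).
Reading off the coefficients: c_2=2, c_4=3, c_5=2, so u(η,σ) = 2exp(-8σ)sin(2η) + 3exp(-32σ)sin(4η) + 2exp(-50σ)sin(5η).
Substituting back η = s - t, σ = t: w(s,t) = u(s - t, t).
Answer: w(s, t) = 2exp(-8t)sin(2s - 2t) + 3exp(-32t)sin(4s - 4t) + 2exp(-50t)sin(5s - 5t)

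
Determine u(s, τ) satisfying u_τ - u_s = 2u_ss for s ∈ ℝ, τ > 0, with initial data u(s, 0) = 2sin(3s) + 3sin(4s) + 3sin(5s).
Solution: Change to a moving frame: let η = s + τ, σ = τ and write u(s,τ) = w(η,σ).
By the chain rule u_τ = w_σ + w_η, u_s = w_η, u_ss = w_ηη.
Then u_τ - u_s = w_σ: the advection term cancels and the PDE becomes the heat equation w_σ = 2w_ηη on η ∈ ℝ.
Initial data: w(η,0) = u(η,0) = 2sin(3η) + 3sin(4η) + 3sin(5η).
On η ∈ ℝ each mode satisfies (sin(nη))″ = -n² sin(nη), so exp(-2n²σ) sin(nη) solves the heat equation; by superposition w(η,σ) = Σ c_n exp(-2n²σ) sin(nη).
Reading off the coefficients: c_3=2, c_4=3, c_5=3, so w(η,σ) = 2exp(-18σ)sin(3η) + 3exp(-32σ)sin(4η) + 3exp(-50σ)sin(5η).
Substituting back η = s + τ, σ = τ: u(s,τ) = w(s + τ, τ).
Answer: u(s, τ) = 2exp(-18τ)sin(3s + 3τ) + 3exp(-32τ)sin(4s + 4τ) + 3exp(-50τ)sin(5s + 5τ)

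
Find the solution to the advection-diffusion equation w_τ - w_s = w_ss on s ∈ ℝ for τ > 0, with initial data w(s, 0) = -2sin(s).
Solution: Change to a moving frame: let η = s + τ, σ = τ and write w(s,τ) = u(η,σ).
By the chain rule w_τ = u_σ + u_η, w_s = u_η, w_ss = u_ηη.
Then w_τ - w_s = u_σ: the advection term cancels and the PDE becomes the heat equation u_σ = u_ηη on η ∈ ℝ.
Initial data: u(η,0) = w(η,0) = -2sin(η).
On η ∈ ℝ each mode satisfies (sin(nη))″ = -n² sin(nη), so exp(-n²σ) sin(nη) solves the heat equation; by superposition u(η,σ) = Σ c_n exp(-n²σ) sin(nη).
Reading off the coefficients: c_1=-2, so u(η,σ) = -2exp(-σ)sin(η).
Substituting back η = s + τ, σ = τ: w(s,τ) = u(s + τ, τ).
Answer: w(s, τ) = -2exp(-τ)sin(s + τ)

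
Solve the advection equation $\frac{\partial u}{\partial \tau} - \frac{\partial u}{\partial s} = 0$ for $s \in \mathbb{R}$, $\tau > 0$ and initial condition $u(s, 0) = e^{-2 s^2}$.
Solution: By characteristics ($ds/d\tau = -1$), $u(s,\tau) = f(s + \tau)$ with $f = u( \cdot , 0)$.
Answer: $u(s, \tau) = e^{-2 (\tau + s)^2}$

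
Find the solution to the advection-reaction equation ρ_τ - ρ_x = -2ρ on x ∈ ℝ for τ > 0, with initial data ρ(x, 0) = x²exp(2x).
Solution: Substitute ρ = exp(2x)u.
Then ρ_x = exp(2x)(u_x + 2u), ρ_τ = exp(2x)u_τ; substituting and dividing by exp(2x), the lower-order terms cancel: u_τ - u_x = 0 (standard advection equation).
Data for u: u(x,0) = exp(-2x)ρ(x,0) = x².
By characteristics (dx/dτ = -1), u(x,τ) = f(x + τ) with f = u(·, 0).
So u(x,τ) = x² + 2xτ + τ², and ρ(x,τ) = exp(2x)u(x,τ).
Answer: ρ(x, τ) = x²exp(2x) + 2xτexp(2x) + τ²exp(2x)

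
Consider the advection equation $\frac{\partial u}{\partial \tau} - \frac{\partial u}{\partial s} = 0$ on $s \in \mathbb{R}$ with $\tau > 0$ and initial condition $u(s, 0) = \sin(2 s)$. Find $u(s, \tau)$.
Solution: By method of characteristics (waves move left with speed 1):
Along characteristics $s + \tau =$ const, $u$ is constant, so $u(s,\tau) = f(s + \tau)$ with $f = u( \cdot , 0)$.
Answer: $u(s, \tau) = \sin(2 \tau + 2 s)$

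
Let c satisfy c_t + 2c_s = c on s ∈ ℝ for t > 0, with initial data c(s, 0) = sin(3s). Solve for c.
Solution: Substitute c = exp(t)u, i.e. u = exp(-t)c.
By the product rule, c_t = exp(t)(u_t + u), c_s = exp(t)u_s.
Substituting into the PDE and dividing by exp(t): u_t + u + 2u_s = u.
The lower-order terms cancel, leaving the standard advection equation u_t + 2u_s = 0.
Initial data for u: u(s,0) = c(s,0) = sin(3s).
Solve for u:
  By method of characteristics (waves move right with speed 2):
  Along characteristics s - 2t = const, u is constant, so u(s,t) = f(s - 2t) with f = u(·, 0).
Hence u(s,t) = sin(3s - 6t).
Transform back: c(s,t) = exp(t)u(s,t).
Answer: c(s, t) = exp(t)sin(3s - 6t)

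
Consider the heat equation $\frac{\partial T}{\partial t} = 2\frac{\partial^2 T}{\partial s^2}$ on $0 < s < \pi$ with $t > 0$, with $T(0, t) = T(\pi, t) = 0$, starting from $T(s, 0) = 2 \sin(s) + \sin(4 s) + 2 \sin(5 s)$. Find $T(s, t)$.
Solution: Using separation of variables $T = X(s)G(t)$:
Eigenfunctions: $\sin(ns)$, $n = 1, 2, 3, \ldots$
General solution: $T(s, t) = \sum c_n \sin(ns) e^{-2n^2 t}$
Matching $T(s,0) = 2 \sin(s) + \sin(4 s) + 2 \sin(5 s)$ term by term: $c_1=2, c_4=1, c_5=2$.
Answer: $T(s, t) = 2 e^{-2 t} \sin(s) + e^{-32 t} \sin(4 s) + 2 e^{-50 t} \sin(5 s)$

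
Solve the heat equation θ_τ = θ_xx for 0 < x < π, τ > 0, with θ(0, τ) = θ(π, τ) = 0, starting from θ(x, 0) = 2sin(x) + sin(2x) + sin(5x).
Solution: Using separation of variables θ = X(x)G(τ):
Eigenfunctions: sin(nx), n = 1, 2, 3, ...
General solution: θ(x, τ) = Σ c_n sin(nx) exp(-n² τ)
Matching θ(x,0) = 2sin(x) + sin(2x) + sin(5x) term by term: c_1=2, c_2=1, c_5=1.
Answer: θ(x, τ) = 2exp(-τ)sin(x) + exp(-4τ)sin(2x) + exp(-25τ)sin(5x)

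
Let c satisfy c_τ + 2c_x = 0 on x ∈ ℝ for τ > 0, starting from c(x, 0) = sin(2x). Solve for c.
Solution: By characteristics (dx/dτ = 2), c(x,τ) = f(x - 2τ) with f = c(·, 0).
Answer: c(x, τ) = sin(2x - 4τ)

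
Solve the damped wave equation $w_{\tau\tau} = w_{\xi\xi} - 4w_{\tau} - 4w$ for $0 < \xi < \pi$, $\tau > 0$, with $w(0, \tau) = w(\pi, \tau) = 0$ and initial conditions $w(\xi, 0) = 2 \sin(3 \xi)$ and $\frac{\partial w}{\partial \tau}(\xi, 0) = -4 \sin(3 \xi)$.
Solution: Substitute $w = e^{-2\tau}u$.
Then $w_{\tau} = e^{-2\tau}(u_{\tau} - 2u)$, $w_{\tau\tau} = e^{-2\tau}(u_{\tau\tau} - 4u_{\tau} + 4u)$, $w_{\xi\xi} = e^{-2\tau}u_{\xi\xi}$; substituting and dividing by $e^{-2\tau}$, the lower-order terms cancel: $u_{\tau\tau} = u_{\xi\xi}$ (standard wave equation).
Data for $u$: $u(\xi,0) = w(\xi,0) = 2 \sin(3 \xi)$; $u_{\tau}(\xi,0) = w_{\tau}(\xi,0) + 2w(\xi,0) = 0$. The boundary conditions carry over: $u(0,\tau) = u(\pi,\tau) = 0$.
Separating variables: $u = \sum [A_n \cos(\omega_n \tau) + B_n \sin(\omega_n \tau)] \sin(n\xi)$, $\omega_n = n$. From ICs: $A_3=2$.
So $u(\xi,\tau) = 2 \sin(3 \xi) \cos(3 \tau)$, and $w(\xi,\tau) = e^{-2\tau}u(\xi,\tau)$.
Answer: $w(\xi, \tau) = 2 e^{-2 \tau} \sin(3 \xi) \cos(3 \tau)$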